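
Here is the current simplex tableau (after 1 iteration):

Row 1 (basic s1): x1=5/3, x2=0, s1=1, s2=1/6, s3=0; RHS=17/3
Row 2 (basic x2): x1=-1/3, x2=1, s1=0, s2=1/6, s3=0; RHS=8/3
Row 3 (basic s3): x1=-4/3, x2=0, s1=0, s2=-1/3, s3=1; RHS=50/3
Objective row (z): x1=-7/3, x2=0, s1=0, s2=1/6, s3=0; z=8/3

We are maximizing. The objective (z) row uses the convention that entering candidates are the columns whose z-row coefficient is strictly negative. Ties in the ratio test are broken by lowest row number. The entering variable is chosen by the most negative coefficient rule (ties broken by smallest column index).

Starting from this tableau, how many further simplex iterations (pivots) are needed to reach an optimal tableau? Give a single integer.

pivot: x1 in, s1 out → z = 53/5
No improving column remains; optimal.

1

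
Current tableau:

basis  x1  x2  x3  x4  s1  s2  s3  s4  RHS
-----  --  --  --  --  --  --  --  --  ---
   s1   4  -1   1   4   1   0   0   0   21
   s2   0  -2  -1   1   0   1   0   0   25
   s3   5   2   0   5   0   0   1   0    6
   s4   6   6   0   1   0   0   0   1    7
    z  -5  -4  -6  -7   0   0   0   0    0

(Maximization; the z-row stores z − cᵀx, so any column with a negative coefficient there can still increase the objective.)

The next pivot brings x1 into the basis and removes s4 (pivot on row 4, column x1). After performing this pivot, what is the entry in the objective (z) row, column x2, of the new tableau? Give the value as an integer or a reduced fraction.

1

Pivot element is row 4, column x1: 6.
Normalize row 4: new (row 4, x2) = 6/6 = 1.
z-row ← z-row − (-5)·(new row 4): -4 − (-5)·1 = 1.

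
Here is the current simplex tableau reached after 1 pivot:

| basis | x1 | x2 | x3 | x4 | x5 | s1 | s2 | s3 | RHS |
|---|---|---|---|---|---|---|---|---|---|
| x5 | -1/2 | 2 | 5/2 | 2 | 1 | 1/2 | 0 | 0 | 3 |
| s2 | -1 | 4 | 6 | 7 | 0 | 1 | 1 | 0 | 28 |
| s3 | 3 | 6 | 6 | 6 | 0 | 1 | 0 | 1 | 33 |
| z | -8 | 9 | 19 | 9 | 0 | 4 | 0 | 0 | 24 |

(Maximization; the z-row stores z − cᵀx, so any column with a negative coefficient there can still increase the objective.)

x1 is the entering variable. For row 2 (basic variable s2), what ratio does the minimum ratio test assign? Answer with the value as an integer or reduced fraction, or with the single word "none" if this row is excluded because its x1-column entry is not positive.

none

The x1 entry in row 2 is -1 ≤ 0, so this row gives no ratio.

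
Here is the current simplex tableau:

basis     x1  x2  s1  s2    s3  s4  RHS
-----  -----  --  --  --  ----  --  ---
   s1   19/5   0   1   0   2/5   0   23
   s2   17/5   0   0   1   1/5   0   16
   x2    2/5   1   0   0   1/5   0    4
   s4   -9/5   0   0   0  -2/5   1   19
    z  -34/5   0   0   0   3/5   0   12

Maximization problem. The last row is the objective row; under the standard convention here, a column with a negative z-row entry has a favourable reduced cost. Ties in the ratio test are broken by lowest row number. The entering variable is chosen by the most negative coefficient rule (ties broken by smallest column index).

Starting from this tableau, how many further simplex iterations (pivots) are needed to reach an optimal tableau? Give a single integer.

1

pivot: x1 in, s2 out → z = 44
No improving column remains; optimal.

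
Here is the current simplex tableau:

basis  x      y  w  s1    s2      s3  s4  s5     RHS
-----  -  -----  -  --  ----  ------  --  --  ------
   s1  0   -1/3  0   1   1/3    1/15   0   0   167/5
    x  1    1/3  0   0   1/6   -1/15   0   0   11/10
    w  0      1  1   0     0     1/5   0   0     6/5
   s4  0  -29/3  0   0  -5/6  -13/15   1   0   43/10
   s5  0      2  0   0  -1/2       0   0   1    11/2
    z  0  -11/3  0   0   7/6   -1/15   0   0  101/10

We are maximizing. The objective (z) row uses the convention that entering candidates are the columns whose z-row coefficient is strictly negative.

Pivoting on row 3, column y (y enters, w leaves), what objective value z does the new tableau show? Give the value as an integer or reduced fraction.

29/2

Minimum ratio for y: (6/5)/1 = 6/5.
z changes by −(z-row coeff of y)·ratio = −(-11/3)·(6/5) = 22/5.
New z = 101/10 + (22/5) = 29/2.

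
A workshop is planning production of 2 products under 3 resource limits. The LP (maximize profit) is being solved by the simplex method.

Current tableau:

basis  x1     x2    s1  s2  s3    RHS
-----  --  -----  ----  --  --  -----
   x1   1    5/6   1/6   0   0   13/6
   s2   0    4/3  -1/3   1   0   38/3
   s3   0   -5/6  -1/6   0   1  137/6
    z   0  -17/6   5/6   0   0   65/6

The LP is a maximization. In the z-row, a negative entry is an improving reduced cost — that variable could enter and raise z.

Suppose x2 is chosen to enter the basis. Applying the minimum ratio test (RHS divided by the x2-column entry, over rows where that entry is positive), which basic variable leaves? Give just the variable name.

x1

Ratios: row 1 (x1): (13/6)/(5/6) = 13/5; row 2 (s2): (38/3)/(4/3) = 19/2; row 3 (s3): entry -5/6 ≤ 0, skip.
Minimum ratio 13/5 is in the x1 row, so x1 leaves.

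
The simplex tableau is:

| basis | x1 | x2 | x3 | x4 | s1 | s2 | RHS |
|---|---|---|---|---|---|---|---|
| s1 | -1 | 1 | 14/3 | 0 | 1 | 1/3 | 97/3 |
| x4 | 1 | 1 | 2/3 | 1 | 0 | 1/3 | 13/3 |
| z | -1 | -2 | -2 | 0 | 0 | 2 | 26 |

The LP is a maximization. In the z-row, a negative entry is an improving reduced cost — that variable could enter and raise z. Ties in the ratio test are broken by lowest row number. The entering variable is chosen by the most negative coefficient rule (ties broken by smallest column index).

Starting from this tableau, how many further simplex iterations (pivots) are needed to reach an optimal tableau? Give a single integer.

pivot: x2 in, x4 out → z = 104/3
pivot: x3 in, x2 out → z = 39
No improving column remains; optimal.

2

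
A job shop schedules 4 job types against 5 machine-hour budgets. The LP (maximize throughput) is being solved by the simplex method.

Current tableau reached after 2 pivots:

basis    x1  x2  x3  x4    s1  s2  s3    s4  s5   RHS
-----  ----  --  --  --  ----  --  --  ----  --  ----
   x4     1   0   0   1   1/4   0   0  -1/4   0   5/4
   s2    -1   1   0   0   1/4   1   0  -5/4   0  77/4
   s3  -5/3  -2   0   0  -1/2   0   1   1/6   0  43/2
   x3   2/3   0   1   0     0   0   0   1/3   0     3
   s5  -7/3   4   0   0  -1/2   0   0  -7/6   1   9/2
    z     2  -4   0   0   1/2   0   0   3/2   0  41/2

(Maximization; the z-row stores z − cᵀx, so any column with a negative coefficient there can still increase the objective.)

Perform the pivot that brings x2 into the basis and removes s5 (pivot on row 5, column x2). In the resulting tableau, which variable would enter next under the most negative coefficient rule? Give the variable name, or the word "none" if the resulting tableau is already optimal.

x1

Pivot element 4. New z-row = old z-row − (-4)·(row 5/4).
Updated z-row coefficients: x1: -1/3, x2: 0, x3: 0, x4: 0, s1: 0, s2: 0, s3: 0, s4: 1/3, s5: 1.
The most negative is -1/3 in column x1, so x1 would enter next.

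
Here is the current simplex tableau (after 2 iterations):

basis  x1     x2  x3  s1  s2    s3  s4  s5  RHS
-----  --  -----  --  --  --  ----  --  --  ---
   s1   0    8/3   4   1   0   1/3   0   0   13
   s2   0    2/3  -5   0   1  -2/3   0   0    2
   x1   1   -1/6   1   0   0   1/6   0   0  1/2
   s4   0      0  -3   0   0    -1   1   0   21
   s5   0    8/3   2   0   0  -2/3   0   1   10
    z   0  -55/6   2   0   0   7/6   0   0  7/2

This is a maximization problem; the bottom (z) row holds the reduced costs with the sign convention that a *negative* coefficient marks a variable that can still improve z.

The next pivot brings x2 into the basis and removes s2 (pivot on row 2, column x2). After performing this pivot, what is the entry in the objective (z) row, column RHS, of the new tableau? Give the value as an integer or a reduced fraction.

31

Pivot element is row 2, column x2: 2/3.
Normalize row 2: new (row 2, RHS) = 2/(2/3) = 3.
z-row ← z-row − (-55/6)·(new row 2): 7/2 − (-55/6)·3 = 31.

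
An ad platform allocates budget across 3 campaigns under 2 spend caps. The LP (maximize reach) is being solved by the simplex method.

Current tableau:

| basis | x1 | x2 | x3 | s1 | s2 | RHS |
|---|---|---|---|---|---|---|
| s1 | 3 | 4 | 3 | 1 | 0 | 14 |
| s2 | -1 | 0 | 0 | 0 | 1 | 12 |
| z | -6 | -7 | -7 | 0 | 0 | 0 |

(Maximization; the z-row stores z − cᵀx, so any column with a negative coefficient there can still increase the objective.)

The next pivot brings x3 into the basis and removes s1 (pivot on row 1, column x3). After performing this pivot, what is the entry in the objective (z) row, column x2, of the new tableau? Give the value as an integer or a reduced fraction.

Pivot element is row 1, column x3: 3.
Normalize row 1: new (row 1, x2) = 4/3 = 4/3.
z-row ← z-row − (-7)·(new row 1): -7 − (-7)·(4/3) = 7/3.

7/3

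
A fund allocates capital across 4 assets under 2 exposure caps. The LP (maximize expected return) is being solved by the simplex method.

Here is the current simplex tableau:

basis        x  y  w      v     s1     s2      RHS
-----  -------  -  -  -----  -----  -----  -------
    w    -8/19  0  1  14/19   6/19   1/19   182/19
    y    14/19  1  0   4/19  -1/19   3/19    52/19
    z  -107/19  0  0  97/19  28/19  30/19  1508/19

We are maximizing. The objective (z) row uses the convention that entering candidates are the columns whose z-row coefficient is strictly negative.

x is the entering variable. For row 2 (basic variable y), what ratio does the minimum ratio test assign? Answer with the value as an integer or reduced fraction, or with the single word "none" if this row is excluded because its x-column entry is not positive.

Ratio = RHS / (x entry) = (52/19) / (14/19) = 26/7.

26/7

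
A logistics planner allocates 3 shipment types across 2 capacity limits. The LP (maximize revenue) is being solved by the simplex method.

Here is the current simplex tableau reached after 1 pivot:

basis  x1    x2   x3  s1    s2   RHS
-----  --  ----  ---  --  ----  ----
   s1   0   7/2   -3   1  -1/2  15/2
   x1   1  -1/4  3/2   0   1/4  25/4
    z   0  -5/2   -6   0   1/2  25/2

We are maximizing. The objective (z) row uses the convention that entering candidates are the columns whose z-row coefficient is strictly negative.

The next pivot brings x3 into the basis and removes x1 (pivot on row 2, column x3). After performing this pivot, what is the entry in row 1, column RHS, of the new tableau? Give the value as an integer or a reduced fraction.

Pivot element is row 2, column x3: 3/2.
Normalize row 2: new (row 2, RHS) = (25/4)/(3/2) = 25/6.
row 1 ← row 1 − (-3)·(new row 2): 15/2 − (-3)·(25/6) = 20.

20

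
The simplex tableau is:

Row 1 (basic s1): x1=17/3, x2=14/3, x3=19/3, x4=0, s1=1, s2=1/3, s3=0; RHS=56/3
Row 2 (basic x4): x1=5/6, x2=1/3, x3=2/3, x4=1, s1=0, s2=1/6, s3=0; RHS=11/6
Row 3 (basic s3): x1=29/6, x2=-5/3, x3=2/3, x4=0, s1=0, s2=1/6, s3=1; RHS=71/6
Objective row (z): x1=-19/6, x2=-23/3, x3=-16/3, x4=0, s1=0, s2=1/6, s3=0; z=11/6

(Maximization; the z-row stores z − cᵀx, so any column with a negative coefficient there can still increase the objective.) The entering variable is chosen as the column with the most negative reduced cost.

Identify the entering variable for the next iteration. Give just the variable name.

x2

Objective-row coefficients: x1: -19/6, x2: -23/3, x3: -16/3, x4: 0, s1: 0, s2: 1/6, s3: 0.
The most negative is -23/3 in column x2, so x2 enters.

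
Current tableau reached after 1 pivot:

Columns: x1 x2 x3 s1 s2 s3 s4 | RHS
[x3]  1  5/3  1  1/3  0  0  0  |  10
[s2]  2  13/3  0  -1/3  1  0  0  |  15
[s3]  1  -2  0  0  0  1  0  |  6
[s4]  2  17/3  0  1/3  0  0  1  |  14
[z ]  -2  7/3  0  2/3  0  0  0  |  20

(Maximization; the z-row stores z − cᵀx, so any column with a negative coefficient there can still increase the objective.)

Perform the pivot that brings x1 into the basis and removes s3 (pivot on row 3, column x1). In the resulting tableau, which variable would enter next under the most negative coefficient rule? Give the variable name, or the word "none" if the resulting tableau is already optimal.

Pivot element 1. New z-row = old z-row − (-2)·(row 3/1).
Updated z-row coefficients: x1: 0, x2: -5/3, x3: 0, s1: 2/3, s2: 0, s3: 2, s4: 0.
The most negative is -5/3 in column x2, so x2 would enter next.

x2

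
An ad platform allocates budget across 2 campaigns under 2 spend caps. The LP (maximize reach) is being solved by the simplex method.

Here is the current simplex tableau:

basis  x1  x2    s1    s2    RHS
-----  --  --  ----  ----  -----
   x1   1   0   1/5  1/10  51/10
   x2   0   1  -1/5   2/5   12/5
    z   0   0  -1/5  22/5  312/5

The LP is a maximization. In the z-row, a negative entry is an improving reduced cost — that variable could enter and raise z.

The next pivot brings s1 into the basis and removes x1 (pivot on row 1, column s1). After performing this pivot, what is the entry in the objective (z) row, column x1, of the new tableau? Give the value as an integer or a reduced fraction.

Pivot element is row 1, column s1: 1/5.
Normalize row 1: new (row 1, x1) = 1/(1/5) = 5.
z-row ← z-row − (-1/5)·(new row 1): 0 − (-1/5)·5 = 1.

1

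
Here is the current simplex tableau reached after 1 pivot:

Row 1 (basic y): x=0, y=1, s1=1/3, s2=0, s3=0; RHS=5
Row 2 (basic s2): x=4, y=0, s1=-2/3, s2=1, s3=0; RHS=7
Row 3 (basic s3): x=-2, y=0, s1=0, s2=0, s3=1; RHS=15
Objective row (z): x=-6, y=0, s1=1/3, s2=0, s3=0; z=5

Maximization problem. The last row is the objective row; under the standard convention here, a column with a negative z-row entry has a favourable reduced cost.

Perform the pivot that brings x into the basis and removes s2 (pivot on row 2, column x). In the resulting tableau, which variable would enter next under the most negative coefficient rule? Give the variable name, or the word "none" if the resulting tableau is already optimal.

s1

Pivot element 4. New z-row = old z-row − (-6)·(row 2/4).
Updated z-row coefficients: x: 0, y: 0, s1: -2/3, s2: 3/2, s3: 0.
The most negative is -2/3 in column s1, so s1 would enter next.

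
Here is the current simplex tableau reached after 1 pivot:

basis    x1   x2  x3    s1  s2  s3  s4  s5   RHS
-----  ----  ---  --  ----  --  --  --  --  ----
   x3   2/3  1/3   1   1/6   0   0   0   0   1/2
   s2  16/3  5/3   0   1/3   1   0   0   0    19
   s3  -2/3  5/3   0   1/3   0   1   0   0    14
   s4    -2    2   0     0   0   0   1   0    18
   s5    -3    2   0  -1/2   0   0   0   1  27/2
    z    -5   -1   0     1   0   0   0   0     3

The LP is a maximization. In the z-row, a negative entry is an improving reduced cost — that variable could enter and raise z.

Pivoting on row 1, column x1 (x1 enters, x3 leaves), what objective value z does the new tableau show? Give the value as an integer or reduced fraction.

Minimum ratio for x1: (1/2)/(2/3) = 3/4.
z changes by −(z-row coeff of x1)·ratio = −(-5)·(3/4) = 15/4.
New z = 3 + (15/4) = 27/4.

27/4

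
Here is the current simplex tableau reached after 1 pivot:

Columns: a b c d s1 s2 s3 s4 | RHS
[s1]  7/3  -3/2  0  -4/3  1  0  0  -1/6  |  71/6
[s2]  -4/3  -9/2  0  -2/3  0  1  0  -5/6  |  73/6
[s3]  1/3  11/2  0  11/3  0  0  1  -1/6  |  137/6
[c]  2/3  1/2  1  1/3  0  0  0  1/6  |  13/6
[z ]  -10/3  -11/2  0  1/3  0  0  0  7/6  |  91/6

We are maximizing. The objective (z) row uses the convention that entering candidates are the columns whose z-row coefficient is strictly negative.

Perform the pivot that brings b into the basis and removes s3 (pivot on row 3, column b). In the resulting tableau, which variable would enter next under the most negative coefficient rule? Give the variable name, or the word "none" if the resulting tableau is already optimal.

Pivot element 11/2. New z-row = old z-row − (-11/2)·(row 3/(11/2)).
Updated z-row coefficients: a: -3, b: 0, c: 0, d: 4, s1: 0, s2: 0, s3: 1, s4: 1.
The most negative is -3 in column a, so a would enter next.

a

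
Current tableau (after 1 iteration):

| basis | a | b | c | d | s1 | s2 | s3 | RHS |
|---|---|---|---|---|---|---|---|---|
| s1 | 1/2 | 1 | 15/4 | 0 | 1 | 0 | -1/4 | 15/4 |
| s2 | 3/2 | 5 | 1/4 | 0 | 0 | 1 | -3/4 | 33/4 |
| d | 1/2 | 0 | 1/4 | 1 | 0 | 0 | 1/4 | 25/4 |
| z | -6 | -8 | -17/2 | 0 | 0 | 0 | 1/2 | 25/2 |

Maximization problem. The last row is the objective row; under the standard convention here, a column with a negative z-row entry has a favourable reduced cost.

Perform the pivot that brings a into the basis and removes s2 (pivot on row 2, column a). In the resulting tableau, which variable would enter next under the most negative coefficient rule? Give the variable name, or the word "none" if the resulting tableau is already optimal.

c

Pivot element 3/2. New z-row = old z-row − (-6)·(row 2/(3/2)).
Updated z-row coefficients: a: 0, b: 12, c: -15/2, d: 0, s1: 0, s2: 4, s3: -5/2.
The most negative is -15/2 in column c, so c would enter next.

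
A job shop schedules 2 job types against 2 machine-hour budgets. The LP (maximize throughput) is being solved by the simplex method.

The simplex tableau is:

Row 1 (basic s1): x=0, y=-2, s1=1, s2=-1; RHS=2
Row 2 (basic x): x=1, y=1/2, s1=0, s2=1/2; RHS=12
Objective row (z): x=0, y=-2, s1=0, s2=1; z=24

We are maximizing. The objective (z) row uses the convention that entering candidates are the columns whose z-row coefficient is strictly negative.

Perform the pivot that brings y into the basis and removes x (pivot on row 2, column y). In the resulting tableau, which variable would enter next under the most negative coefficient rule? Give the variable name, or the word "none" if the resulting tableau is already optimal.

Pivot element 1/2. New z-row = old z-row − (-2)·(row 2/(1/2)).
Updated z-row coefficients: x: 4, y: 0, s1: 0, s2: 3.
No coefficient is strictly negative; the tableau after this pivot is optimal.

none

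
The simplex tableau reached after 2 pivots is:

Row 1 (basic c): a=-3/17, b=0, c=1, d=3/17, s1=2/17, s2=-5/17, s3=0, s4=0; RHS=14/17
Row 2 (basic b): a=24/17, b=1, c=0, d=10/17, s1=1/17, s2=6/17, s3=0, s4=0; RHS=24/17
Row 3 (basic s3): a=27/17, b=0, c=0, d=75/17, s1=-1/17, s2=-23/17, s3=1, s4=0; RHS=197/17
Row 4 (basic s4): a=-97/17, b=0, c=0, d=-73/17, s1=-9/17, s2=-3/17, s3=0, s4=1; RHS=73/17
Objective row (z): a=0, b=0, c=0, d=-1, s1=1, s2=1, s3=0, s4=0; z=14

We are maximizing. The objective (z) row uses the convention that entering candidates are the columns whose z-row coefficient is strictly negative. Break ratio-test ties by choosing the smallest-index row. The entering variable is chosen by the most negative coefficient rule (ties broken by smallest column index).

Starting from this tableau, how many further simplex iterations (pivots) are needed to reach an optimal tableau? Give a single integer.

pivot: d in, b out → z = 82/5
No improving column remains; optimal.

1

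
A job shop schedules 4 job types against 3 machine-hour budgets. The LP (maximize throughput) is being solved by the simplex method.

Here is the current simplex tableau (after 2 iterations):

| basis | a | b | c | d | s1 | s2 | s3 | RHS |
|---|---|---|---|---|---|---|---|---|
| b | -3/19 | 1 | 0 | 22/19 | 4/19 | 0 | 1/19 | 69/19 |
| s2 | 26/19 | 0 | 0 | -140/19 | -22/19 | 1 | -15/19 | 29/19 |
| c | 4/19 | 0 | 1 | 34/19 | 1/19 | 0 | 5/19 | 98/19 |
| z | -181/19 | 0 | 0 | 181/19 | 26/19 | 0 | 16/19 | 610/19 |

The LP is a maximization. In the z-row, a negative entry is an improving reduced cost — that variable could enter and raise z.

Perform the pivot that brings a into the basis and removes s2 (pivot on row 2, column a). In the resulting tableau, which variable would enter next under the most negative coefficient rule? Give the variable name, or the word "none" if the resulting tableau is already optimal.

d

Pivot element 26/19. New z-row = old z-row − (-181/19)·(row 2/(26/19)).
Updated z-row coefficients: a: 0, b: 0, c: 0, d: -543/13, s1: -87/13, s2: 181/26, s3: -121/26.
The most negative is -543/13 in column d, so d would enter next.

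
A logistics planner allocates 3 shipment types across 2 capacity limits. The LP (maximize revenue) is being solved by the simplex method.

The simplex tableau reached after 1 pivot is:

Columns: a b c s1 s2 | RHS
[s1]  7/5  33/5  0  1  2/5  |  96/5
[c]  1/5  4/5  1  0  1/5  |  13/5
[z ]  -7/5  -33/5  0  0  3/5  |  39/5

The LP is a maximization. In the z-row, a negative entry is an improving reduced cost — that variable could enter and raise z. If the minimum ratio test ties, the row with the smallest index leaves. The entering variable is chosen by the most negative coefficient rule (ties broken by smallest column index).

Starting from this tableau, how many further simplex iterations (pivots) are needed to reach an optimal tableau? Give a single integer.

1

pivot: b in, s1 out → z = 27
No improving column remains; optimal.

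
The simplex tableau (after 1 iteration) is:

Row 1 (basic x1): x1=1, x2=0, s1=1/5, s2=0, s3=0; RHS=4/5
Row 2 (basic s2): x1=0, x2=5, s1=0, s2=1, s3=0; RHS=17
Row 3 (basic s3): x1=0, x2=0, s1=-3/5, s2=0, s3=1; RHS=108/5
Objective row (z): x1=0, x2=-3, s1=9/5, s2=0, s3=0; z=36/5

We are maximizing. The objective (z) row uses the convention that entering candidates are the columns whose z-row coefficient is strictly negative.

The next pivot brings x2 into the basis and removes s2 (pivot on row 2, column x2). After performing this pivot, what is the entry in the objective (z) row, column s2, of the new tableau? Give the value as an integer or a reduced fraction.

Pivot element is row 2, column x2: 5.
Normalize row 2: new (row 2, s2) = 1/5 = 1/5.
z-row ← z-row − (-3)·(new row 2): 0 − (-3)·(1/5) = 3/5.

3/5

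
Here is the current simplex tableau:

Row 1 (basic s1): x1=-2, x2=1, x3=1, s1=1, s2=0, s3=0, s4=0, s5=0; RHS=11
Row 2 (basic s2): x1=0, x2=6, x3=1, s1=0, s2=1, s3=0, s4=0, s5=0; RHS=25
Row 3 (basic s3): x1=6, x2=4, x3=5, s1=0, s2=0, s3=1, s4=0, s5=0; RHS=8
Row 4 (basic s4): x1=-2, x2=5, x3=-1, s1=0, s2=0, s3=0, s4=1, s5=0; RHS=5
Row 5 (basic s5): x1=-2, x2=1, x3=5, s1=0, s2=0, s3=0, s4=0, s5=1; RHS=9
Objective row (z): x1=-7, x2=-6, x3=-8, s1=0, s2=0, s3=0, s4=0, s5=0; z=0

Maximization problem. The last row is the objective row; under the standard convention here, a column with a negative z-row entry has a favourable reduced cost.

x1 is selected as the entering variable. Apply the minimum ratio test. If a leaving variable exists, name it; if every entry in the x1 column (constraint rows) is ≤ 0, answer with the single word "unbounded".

Ratios: row 1 (s1): entry -2 ≤ 0, skip; row 2 (s2): entry 0 ≤ 0, skip; row 3 (s3): 8/6 = 4/3; row 4 (s4): entry -2 ≤ 0, skip; row 5 (s5): entry -2 ≤ 0, skip.
Minimum ratio is in the s3 row, so s3 leaves.

s3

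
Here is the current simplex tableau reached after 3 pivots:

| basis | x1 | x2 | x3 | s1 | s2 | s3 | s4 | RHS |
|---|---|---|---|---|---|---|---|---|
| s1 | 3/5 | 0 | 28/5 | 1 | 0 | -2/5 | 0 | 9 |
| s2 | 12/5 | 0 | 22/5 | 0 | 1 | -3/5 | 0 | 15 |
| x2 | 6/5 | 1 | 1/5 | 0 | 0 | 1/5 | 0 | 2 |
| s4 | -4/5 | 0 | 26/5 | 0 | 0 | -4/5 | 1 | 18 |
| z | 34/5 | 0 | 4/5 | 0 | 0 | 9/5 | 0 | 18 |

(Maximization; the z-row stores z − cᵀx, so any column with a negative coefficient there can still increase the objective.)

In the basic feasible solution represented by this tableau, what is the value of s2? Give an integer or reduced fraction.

s2 is basic (row 2); its value is the RHS of that row: 15.

15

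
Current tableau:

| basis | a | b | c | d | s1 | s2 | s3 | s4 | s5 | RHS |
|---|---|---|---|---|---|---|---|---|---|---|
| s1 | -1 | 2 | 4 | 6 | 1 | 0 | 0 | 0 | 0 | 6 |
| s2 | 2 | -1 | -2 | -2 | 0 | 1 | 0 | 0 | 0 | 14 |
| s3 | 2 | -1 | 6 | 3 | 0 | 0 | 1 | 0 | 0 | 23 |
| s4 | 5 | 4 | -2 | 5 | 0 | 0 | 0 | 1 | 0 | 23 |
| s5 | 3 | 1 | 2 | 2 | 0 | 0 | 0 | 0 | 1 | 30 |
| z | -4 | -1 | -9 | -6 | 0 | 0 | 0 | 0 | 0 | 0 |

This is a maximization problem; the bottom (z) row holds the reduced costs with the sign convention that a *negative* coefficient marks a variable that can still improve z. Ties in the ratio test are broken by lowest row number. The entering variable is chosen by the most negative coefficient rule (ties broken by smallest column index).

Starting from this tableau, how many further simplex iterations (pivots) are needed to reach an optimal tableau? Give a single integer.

3

pivot: c in, s1 out → z = 27/2
pivot: a in, s3 out → z = 77/2
pivot: b in, s4 out → z = 5875/142
No improving column remains; optimal.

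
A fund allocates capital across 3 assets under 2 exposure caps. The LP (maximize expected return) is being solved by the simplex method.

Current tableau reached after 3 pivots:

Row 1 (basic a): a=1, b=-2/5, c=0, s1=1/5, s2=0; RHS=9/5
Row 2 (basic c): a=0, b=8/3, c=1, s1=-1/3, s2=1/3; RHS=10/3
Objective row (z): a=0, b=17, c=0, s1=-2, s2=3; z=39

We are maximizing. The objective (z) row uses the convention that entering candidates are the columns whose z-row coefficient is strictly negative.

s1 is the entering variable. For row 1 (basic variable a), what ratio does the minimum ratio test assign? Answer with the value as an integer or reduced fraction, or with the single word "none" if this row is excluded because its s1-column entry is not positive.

Ratio = RHS / (s1 entry) = (9/5) / (1/5) = 9.

9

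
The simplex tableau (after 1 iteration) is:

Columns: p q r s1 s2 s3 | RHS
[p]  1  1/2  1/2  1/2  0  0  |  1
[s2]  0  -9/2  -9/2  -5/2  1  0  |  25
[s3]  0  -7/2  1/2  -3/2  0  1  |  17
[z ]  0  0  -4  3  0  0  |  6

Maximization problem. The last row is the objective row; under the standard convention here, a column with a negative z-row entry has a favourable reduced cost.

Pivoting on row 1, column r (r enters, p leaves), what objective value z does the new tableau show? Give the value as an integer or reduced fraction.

Minimum ratio for r: 1/(1/2) = 2.
z changes by −(z-row coeff of r)·ratio = −(-4)·2 = 8.
New z = 6 + 8 = 14.

14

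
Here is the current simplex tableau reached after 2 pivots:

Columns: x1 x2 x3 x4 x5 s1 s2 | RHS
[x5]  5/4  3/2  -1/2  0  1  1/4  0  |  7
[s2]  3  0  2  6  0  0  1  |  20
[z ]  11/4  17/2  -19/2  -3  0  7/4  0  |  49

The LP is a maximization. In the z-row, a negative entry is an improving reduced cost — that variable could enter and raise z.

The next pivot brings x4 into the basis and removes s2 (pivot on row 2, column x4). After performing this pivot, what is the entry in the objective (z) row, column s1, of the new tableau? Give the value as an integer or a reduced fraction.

Pivot element is row 2, column x4: 6.
Normalize row 2: new (row 2, s1) = 0/6 = 0.
z-row ← z-row − (-3)·(new row 2): 7/4 − (-3)·0 = 7/4.

7/4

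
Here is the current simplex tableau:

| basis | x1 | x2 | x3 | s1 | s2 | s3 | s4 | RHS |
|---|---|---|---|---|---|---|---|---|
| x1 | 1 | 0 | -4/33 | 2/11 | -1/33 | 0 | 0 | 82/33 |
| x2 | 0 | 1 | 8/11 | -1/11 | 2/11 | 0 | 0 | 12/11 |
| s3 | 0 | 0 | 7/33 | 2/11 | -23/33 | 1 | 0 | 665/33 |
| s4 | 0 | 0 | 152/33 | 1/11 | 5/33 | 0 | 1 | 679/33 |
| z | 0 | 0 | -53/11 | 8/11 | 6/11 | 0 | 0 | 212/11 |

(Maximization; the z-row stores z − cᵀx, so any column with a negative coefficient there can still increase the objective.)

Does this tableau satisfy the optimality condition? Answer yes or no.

Column x3 has objective-row coefficient -53/11, which is negative; an improving pivot exists, so not yet optimal.

no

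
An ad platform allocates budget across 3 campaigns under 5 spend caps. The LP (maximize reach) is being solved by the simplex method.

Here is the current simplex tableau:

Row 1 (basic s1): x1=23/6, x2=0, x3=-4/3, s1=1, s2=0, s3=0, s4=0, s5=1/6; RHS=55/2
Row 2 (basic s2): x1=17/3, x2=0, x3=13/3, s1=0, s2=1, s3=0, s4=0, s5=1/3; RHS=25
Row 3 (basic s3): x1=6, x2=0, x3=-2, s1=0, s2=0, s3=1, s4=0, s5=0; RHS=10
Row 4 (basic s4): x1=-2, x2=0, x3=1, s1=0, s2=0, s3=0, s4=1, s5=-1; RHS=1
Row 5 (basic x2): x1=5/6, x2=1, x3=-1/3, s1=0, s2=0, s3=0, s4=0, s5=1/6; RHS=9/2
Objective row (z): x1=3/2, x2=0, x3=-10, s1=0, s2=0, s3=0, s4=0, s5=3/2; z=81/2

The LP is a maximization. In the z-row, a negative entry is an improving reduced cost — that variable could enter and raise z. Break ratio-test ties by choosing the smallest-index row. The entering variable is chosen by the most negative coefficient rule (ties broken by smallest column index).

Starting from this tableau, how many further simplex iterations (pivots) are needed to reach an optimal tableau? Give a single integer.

3

pivot: x3 in, s4 out → z = 101/2
pivot: x1 in, s2 out → z = 6637/86
pivot: s5 in, x1 out → z = 617/7
No improving column remains; optimal.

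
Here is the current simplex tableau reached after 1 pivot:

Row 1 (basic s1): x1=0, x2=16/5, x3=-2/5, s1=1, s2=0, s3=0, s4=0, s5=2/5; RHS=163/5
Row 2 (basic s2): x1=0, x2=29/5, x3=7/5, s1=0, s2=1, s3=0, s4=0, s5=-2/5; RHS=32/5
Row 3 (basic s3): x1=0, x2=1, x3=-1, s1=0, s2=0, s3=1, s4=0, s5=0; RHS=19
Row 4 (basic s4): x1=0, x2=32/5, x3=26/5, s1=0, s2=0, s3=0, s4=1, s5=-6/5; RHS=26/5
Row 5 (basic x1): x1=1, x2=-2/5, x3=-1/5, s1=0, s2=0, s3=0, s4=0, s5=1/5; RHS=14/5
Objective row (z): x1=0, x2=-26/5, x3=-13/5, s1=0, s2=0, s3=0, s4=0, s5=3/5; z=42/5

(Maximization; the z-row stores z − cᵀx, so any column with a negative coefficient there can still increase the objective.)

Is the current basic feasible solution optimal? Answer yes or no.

no

Column x2 has objective-row coefficient -26/5, which is negative; an improving pivot exists, so not yet optimal.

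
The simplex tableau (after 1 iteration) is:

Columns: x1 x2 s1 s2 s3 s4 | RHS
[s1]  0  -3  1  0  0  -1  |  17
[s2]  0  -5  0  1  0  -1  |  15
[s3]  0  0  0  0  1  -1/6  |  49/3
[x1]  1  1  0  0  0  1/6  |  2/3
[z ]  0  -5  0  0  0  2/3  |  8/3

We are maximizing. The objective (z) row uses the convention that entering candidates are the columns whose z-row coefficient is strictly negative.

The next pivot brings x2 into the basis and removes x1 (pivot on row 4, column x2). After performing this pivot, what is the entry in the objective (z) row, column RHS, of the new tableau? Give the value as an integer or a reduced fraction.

Pivot element is row 4, column x2: 1.
Normalize row 4: new (row 4, RHS) = (2/3)/1 = 2/3.
z-row ← z-row − (-5)·(new row 4): 8/3 − (-5)·(2/3) = 6.

6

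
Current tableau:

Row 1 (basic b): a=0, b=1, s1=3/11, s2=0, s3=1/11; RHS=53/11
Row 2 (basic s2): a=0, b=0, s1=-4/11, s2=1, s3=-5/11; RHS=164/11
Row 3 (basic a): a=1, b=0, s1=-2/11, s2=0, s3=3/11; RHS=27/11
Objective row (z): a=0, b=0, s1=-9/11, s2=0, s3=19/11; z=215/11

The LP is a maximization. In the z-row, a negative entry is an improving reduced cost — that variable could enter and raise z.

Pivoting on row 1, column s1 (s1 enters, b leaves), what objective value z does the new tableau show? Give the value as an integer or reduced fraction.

34

Minimum ratio for s1: (53/11)/(3/11) = 53/3.
z changes by −(z-row coeff of s1)·ratio = −(-9/11)·(53/3) = 159/11.
New z = 215/11 + (159/11) = 34.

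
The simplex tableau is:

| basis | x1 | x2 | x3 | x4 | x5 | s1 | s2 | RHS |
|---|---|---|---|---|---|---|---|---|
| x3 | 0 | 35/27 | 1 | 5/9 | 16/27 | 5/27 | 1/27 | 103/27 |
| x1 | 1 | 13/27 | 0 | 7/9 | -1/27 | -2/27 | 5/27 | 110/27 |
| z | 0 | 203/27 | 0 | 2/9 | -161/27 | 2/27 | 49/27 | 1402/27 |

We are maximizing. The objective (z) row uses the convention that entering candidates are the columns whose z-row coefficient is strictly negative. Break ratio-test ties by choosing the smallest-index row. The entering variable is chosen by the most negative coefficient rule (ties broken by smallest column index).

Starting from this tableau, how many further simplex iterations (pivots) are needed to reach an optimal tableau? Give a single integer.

pivot: x5 in, x3 out → z = 1445/16
No improving column remains; optimal.

1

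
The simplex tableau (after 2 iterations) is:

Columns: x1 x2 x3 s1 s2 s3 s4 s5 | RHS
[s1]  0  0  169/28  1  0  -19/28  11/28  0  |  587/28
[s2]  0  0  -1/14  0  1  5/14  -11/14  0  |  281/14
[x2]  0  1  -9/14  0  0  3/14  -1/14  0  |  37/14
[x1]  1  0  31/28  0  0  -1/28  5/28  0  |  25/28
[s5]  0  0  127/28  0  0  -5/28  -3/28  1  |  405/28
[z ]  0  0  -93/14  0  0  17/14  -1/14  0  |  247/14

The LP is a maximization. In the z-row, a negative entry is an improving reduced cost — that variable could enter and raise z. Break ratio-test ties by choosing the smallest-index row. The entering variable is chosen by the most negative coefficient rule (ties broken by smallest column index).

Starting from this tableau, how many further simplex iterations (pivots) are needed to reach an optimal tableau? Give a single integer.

1

pivot: x3 in, x1 out → z = 23
No improving column remains; optimal.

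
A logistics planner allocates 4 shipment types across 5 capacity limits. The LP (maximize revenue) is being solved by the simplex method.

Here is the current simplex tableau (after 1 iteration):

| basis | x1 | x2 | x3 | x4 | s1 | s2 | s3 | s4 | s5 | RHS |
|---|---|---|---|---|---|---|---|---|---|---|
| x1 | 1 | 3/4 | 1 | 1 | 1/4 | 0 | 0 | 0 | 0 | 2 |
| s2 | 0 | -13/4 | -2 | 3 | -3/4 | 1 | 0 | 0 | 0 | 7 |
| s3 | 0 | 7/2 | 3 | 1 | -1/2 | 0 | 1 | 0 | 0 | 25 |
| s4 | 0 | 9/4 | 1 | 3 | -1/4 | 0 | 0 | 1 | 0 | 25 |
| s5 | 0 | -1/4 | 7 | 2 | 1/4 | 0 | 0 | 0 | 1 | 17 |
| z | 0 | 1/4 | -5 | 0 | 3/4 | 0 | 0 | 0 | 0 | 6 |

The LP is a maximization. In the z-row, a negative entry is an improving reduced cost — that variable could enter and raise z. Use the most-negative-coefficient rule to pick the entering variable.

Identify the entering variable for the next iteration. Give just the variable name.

x3

Objective-row coefficients: x1: 0, x2: 1/4, x3: -5, x4: 0, s1: 3/4, s2: 0, s3: 0, s4: 0, s5: 0.
The most negative is -5 in column x3, so x3 enters.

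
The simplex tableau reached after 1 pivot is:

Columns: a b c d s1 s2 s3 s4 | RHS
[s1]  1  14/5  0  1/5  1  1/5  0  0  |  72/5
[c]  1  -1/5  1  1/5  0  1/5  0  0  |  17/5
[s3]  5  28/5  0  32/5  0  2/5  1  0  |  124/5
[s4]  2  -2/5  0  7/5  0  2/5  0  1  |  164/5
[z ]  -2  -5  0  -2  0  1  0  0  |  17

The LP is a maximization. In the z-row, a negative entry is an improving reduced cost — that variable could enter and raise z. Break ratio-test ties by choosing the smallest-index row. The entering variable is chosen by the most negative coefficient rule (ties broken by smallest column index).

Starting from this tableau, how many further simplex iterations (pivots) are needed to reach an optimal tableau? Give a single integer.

pivot: b in, s3 out → z = 274/7
No improving column remains; optimal.

1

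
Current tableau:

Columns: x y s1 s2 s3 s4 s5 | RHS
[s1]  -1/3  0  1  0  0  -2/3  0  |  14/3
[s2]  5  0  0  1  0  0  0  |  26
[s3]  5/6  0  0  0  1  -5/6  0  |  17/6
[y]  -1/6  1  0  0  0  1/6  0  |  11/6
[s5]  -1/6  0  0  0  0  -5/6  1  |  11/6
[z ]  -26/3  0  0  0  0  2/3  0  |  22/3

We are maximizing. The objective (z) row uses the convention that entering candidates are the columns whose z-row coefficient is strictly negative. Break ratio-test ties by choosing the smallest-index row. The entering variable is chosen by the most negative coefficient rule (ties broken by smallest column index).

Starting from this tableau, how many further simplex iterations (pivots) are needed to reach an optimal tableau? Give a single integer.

pivot: x in, s3 out → z = 184/5
pivot: s4 in, s2 out → z = 256/5
No improving column remains; optimal.

2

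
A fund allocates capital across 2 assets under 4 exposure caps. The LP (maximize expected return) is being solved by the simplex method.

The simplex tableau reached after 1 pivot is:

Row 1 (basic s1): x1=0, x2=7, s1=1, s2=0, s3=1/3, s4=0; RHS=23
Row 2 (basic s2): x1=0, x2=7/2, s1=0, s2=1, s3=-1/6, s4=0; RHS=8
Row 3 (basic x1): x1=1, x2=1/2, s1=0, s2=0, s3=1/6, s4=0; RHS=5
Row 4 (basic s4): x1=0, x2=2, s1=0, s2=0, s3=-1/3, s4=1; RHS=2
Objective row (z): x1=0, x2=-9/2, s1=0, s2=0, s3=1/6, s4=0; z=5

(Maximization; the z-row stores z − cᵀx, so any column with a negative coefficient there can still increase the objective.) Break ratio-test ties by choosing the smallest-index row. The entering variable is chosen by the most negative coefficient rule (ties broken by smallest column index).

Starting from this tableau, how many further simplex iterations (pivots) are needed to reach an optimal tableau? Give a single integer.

pivot: x2 in, s4 out → z = 19/2
pivot: s3 in, s1 out → z = 283/18
No improving column remains; optimal.

2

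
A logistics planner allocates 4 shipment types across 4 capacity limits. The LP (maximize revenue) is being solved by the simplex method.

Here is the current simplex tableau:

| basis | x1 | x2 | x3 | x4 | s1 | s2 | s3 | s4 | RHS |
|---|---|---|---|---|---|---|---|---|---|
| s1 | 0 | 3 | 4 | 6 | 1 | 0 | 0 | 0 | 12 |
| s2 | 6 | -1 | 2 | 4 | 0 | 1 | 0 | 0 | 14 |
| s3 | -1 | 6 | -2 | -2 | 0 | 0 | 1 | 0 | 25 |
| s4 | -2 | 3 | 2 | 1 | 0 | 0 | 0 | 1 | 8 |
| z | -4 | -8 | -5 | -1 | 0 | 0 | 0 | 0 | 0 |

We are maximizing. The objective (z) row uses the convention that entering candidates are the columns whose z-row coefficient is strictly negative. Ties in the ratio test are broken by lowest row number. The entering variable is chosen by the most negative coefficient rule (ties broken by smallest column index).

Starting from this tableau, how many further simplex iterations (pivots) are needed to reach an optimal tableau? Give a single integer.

pivot: x2 in, s4 out → z = 64/3
pivot: x1 in, s1 out → z = 40
pivot: s4 in, s2 out → z = 44
No improving column remains; optimal.

3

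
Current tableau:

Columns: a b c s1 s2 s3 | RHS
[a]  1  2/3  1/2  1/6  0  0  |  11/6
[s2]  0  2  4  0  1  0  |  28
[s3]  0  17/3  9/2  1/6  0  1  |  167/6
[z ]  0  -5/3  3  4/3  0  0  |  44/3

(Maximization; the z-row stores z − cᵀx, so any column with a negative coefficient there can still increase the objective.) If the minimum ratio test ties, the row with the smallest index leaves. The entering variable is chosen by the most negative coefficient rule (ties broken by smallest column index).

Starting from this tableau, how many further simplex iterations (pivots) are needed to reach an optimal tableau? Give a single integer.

1

pivot: b in, a out → z = 77/4
No improving column remains; optimal.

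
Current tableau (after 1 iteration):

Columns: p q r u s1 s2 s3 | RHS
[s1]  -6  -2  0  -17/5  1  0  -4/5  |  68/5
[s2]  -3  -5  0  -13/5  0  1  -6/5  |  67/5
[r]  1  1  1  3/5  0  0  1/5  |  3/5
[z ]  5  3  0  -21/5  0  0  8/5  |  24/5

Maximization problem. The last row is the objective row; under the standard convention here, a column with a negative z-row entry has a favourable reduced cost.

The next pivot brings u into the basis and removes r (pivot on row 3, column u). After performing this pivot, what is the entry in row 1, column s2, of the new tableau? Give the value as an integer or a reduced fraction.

Pivot element is row 3, column u: 3/5.
Normalize row 3: new (row 3, s2) = 0/(3/5) = 0.
row 1 ← row 1 − (-17/5)·(new row 3): 0 − (-17/5)·0 = 0.

0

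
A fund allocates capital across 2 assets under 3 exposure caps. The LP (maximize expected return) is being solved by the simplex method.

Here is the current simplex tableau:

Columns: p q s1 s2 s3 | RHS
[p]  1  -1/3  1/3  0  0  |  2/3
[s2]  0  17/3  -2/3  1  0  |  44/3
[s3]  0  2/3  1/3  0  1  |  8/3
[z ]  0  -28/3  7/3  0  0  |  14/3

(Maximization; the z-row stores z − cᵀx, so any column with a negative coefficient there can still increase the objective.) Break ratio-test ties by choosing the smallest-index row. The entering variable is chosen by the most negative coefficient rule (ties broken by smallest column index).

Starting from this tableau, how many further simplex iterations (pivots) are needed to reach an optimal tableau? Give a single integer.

1

pivot: q in, s2 out → z = 490/17
No improving column remains; optimal.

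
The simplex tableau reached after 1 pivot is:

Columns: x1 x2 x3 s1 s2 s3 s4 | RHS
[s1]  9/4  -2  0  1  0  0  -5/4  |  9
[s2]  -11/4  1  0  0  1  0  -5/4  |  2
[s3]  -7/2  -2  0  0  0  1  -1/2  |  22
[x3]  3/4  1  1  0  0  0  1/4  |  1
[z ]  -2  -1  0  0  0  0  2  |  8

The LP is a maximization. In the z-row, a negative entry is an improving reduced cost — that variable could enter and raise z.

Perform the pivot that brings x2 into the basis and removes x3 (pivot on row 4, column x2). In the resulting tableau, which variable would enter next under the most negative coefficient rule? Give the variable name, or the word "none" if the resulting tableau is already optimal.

x1

Pivot element 1. New z-row = old z-row − (-1)·(row 4/1).
Updated z-row coefficients: x1: -5/4, x2: 0, x3: 1, s1: 0, s2: 0, s3: 0, s4: 9/4.
The most negative is -5/4 in column x1, so x1 would enter next.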